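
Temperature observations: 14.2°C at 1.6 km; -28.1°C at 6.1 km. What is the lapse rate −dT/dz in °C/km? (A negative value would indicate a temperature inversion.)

9.4°C/km

Γ = −ΔT/Δz = (14.2 − (-28.1)) / (6100 − 1600) m
  = 42.3°C / 4.5 km = 9.4°C/km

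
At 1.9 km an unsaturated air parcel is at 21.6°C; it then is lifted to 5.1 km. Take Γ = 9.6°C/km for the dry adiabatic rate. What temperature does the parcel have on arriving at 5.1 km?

Dry adiabatic to 5100 m: -9.6 × 3.2 km = -30.72°C, so T = -9.12°C.

-9.12°C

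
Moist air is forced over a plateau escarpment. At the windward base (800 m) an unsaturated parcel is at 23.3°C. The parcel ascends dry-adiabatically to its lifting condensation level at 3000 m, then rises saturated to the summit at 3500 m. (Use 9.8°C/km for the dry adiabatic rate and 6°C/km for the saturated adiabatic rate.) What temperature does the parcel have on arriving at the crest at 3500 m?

800–3000 m, dry: Δz = 2.2 km ⇒ ΔT = -21.56°C; T = 1.74°C
3000–3500 m, saturated: Δz = 0.5 km ⇒ ΔT = -3°C; T = -1.26°C

-1.26°C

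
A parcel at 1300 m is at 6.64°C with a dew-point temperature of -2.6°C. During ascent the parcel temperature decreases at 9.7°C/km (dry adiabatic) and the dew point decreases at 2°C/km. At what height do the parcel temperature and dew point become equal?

T and T_d converge at 9.7 − 2 = 7.7°C per km
Height above start = (6.64 − (-2.6)) / 7.7 = 1.2 km
LCL altitude = 1300 m + 1200 m = 2500 m

2500 m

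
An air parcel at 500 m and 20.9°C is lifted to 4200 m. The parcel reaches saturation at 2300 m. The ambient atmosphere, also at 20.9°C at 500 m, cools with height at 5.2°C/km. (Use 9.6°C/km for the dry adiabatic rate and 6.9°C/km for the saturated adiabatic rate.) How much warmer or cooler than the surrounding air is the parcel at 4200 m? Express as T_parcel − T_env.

Parcel:
  500–2300 m, dry: Δz = 1.8 km ⇒ ΔT = -17.28°C; T = 3.62°C
  2300–4200 m, saturated: Δz = 1.9 km ⇒ ΔT = -13.11°C; T = -9.49°C
Environment:
  500–4200 m, environment: Δz = 3.7 km ⇒ ΔT = -19.24°C; T = 1.66°C
T_parcel − T_env = -9.49 − 1.66 = -11.15°C

-11.15°C (parcel cooler than environment)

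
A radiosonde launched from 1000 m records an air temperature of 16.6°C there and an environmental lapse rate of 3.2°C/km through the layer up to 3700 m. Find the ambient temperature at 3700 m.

1000–3700 m, environmental: Δz = 2.7 km ⇒ ΔT = -8.64°C; T = 7.96°C

7.96°C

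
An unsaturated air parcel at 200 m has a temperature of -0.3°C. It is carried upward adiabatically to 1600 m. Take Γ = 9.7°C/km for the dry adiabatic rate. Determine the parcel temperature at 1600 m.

-13.88°C

200–1600 m, dry adiabatic: Δz = 1.4 km ⇒ ΔT = -13.58°C; T = -13.88°C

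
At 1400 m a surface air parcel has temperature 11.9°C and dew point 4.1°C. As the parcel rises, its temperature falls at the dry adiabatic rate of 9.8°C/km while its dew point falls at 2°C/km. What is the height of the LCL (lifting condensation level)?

2400 m

T and T_d converge at 9.8 − 2 = 7.8°C per km
Height above start = (11.9 − 4.1) / 7.8 = 1 km
LCL altitude = 1400 m + 1000 m = 2400 m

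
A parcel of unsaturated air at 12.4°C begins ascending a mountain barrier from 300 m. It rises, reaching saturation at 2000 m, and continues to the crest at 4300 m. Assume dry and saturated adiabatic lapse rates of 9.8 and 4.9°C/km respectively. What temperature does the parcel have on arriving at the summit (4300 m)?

-15.53°C

Dry to 2000 m: -9.8 × 1.7 km = -16.66°C, so T = -4.26°C.
Saturated to 4300 m: -4.9 × 2.3 km = -11.27°C, so T = -15.53°C.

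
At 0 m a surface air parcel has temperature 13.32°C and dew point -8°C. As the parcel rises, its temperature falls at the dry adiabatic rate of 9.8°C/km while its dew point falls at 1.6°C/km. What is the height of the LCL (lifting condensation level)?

2600 m

T and T_d converge at 9.8 − 1.6 = 8.2°C per km
Height above start = (13.32 − (-8)) / 8.2 = 2.6 km
LCL altitude = 0 m + 2600 m = 2600 m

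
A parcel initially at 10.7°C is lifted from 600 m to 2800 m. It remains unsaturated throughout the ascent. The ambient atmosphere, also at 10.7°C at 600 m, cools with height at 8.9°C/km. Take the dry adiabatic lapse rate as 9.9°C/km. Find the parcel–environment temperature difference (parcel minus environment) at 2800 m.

Parcel:
  600 → 2800 m (dry, 9.9°C/km): ΔT = -9.9 × 2.2 = -21.78°C → T = -11.08°C
Environment:
  600 → 2800 m (environment, 8.9°C/km): ΔT = -8.9 × 2.2 = -19.58°C → T = -8.88°C
T_parcel − T_env = -11.08 − (-8.88) = -2.2°C

-2.2°C (parcel cooler than environment)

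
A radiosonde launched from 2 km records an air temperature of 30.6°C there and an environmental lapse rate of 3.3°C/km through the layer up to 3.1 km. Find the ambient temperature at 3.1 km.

26.97°C

From 2000 m to 3100 m (environmental): cools by 3.3 × 1.1 = 3.63°C, giving 26.97°C.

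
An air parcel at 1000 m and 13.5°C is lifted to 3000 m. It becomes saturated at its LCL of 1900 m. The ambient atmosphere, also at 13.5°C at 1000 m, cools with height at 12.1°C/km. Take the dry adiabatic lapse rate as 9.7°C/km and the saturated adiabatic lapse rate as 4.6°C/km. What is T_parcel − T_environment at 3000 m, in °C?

Parcel:
  Dry to 1900 m: -9.7 × 0.9 km = -8.73°C, so T = 4.77°C.
  Saturated to 3000 m: -4.6 × 1.1 km = -5.06°C, so T = -0.29°C.
Environment:
  Environment to 3000 m: -12.1 × 2 km = -24.2°C, so T = -10.7°C.
T_parcel − T_env = -0.29 − (-10.7) = +10.41°C

+10.41°C (parcel warmer than environment)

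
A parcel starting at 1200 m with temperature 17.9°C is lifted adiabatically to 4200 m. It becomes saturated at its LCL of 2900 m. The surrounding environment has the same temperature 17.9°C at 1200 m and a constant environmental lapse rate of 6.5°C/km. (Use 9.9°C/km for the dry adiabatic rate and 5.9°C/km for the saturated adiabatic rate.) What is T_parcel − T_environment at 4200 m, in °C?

-5°C (parcel cooler than environment)

Parcel:
  From 1200 m to 2900 m (dry): cools by 9.9 × 1.7 = 16.83°C, giving 1.07°C.
  From 2900 m to 4200 m (saturated): cools by 5.9 × 1.3 = 7.67°C, giving -6.6°C.
Environment:
  From 1200 m to 4200 m (environment): cools by 6.5 × 3 = 19.5°C, giving -1.6°C.
T_parcel − T_env = -6.6 − (-1.6) = -5°C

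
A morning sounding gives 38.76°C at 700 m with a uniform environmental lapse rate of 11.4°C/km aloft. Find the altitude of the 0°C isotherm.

Height above start = (38.76 − 0) / 11.4 = 3.4 km
Altitude = 700 m + 3400 m = 4100 m

4100 m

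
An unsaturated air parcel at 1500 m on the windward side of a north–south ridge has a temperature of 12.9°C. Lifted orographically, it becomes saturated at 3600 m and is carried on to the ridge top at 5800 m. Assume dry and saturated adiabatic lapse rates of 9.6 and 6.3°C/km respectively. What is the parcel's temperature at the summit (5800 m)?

-21.12°C

Dry to 3600 m: -9.6 × 2.1 km = -20.16°C, so T = -7.26°C.
Saturated to 5800 m: -6.3 × 2.2 km = -13.86°C, so T = -21.12°C.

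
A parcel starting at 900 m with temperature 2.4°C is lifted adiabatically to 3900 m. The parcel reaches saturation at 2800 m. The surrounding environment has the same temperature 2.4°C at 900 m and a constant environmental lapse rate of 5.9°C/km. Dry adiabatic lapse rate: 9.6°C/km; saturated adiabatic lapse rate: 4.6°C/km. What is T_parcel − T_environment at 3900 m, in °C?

Parcel:
  900–2800 m, dry: Δz = 1.9 km ⇒ ΔT = -18.24°C; T = -15.84°C
  2800–3900 m, saturated: Δz = 1.1 km ⇒ ΔT = -5.06°C; T = -20.9°C
Environment:
  900–3900 m, environment: Δz = 3 km ⇒ ΔT = -17.7°C; T = -15.3°C
T_parcel − T_env = -20.9 − (-15.3) = -5.6°C

-5.6°C (parcel cooler than environment)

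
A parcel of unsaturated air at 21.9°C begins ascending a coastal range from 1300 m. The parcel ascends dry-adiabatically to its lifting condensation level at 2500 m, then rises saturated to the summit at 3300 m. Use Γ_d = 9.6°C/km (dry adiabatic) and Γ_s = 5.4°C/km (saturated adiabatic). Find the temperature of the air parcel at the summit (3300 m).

6.06°C

From 1300 m to 2500 m (dry): cools by 9.6 × 1.2 = 11.52°C, giving 10.38°C.
From 2500 m to 3300 m (saturated): cools by 5.4 × 0.8 = 4.32°C, giving 6.06°C.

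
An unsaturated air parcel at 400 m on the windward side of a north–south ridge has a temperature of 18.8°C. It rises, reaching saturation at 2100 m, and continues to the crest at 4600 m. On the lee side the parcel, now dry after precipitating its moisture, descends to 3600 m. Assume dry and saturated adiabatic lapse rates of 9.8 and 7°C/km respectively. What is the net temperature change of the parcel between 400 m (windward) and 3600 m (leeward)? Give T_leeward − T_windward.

From 400 m to 2100 m (dry): cools by 9.8 × 1.7 = 16.66°C, giving 2.14°C.
From 2100 m to 4600 m (saturated): cools by 7 × 2.5 = 17.5°C, giving -15.36°C.
From 4600 m to 3600 m (dry descent): warms by 9.8 × 1 = 9.8°C, giving -5.56°C.
Net change vs windward start: -5.56 − 18.8 = -24.36°C

-24.36°C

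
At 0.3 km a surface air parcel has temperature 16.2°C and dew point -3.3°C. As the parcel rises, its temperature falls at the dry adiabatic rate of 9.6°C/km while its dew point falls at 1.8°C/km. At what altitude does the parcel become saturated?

2.8 km

T and T_d converge at 9.6 − 1.8 = 7.8°C per km
Height above start = (16.2 − (-3.3)) / 7.8 = 2.5 km
LCL altitude = 300 m + 2500 m = 2800 m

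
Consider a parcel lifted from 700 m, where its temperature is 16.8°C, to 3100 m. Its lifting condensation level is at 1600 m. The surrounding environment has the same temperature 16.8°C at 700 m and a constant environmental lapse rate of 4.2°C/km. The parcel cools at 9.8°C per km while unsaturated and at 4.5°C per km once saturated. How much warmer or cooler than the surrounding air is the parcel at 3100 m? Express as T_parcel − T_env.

Parcel:
  700 → 1600 m (dry, 9.8°C/km): ΔT = -9.8 × 0.9 = -8.82°C → T = 7.98°C
  1600 → 3100 m (saturated, 4.5°C/km): ΔT = -4.5 × 1.5 = -6.75°C → T = 1.23°C
Environment:
  700 → 3100 m (environment, 4.2°C/km): ΔT = -4.2 × 2.4 = -10.08°C → T = 6.72°C
T_parcel − T_env = 1.23 − 6.72 = -5.49°C

-5.49°C (parcel cooler than environment)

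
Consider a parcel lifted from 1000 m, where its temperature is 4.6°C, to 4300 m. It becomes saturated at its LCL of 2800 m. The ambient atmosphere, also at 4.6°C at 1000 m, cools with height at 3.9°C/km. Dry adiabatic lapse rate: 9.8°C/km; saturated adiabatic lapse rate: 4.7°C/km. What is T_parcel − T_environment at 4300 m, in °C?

-11.82°C (parcel cooler than environment)

Parcel:
  From 1000 m to 2800 m (dry): cools by 9.8 × 1.8 = 17.64°C, giving -13.04°C.
  From 2800 m to 4300 m (saturated): cools by 4.7 × 1.5 = 7.05°C, giving -20.09°C.
Environment:
  From 1000 m to 4300 m (environment): cools by 3.9 × 3.3 = 12.87°C, giving -8.27°C.
T_parcel − T_env = -20.09 − (-8.27) = -11.82°C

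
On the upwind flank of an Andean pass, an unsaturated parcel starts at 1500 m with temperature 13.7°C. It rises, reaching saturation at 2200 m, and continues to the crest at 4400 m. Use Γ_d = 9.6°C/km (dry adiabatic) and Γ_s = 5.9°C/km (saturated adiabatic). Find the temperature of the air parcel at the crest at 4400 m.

Dry to 2200 m: -9.6 × 0.7 km = -6.72°C, so T = 6.98°C.
Saturated to 4400 m: -5.9 × 2.2 km = -12.98°C, so T = -6°C.

-6°C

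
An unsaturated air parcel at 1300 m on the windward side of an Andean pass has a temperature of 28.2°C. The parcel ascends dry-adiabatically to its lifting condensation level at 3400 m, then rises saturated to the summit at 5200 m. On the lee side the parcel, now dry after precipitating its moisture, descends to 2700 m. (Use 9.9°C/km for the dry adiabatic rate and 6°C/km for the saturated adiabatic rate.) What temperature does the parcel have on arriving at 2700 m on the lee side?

21.36°C

1300–3400 m, dry: Δz = 2.1 km ⇒ ΔT = -20.79°C; T = 7.41°C
3400–5200 m, saturated: Δz = 1.8 km ⇒ ΔT = -10.8°C; T = -3.39°C
5200–2700 m, dry descent: Δz = 2.5 km ⇒ ΔT = +24.75°C; T = 21.36°C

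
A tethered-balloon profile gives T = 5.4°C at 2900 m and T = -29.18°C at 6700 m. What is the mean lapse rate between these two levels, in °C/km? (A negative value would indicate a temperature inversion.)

9.1°C/km

Γ = −ΔT/Δz = (5.4 − (-29.18)) / (6700 − 2900) m
  = 34.58°C / 3.8 km = 9.1°C/km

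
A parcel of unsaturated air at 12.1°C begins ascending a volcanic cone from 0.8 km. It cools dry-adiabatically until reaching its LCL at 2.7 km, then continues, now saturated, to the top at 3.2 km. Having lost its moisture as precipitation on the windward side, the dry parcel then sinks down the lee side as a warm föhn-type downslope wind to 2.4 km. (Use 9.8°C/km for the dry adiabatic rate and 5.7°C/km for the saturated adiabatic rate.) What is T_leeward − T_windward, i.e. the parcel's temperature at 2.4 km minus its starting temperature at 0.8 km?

-13.63°C

Dry to 2700 m: -9.8 × 1.9 km = -18.62°C, so T = -6.52°C.
Saturated to 3200 m: -5.7 × 0.5 km = -2.85°C, so T = -9.37°C.
Dry descent to 2400 m: +9.8 × 0.8 km = +7.84°C, so T = -1.53°C.
Net change vs windward start: -1.53 − 12.1 = -13.63°C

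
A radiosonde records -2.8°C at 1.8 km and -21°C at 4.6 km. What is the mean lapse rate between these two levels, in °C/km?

Γ = −ΔT/Δz = (-2.8 − (-21)) / (4600 − 1800) m
  = 18.2°C / 2.8 km = 6.5°C/km

6.5°C/km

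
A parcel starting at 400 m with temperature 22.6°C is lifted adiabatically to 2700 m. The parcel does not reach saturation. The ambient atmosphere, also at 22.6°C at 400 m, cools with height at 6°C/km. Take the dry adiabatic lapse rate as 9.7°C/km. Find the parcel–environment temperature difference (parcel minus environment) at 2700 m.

Parcel:
  From 400 m to 2700 m (dry): cools by 9.7 × 2.3 = 22.31°C, giving 0.29°C.
Environment:
  From 400 m to 2700 m (environment): cools by 6 × 2.3 = 13.8°C, giving 8.8°C.
T_parcel − T_env = 0.29 − 8.8 = -8.51°C

-8.51°C (parcel cooler than environment)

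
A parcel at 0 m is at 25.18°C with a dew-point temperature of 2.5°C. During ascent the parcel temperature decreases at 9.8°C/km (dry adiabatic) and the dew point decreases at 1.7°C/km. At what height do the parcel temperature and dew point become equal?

T and T_d converge at 9.8 − 1.7 = 8.1°C per km
Height above start = (25.18 − 2.5) / 8.1 = 2.8 km
LCL altitude = 0 m + 2800 m = 2800 m

2800 m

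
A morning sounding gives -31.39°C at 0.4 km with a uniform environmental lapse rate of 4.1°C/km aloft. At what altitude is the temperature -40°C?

2.5 km

Height above start = (-31.39 − (-40)) / 4.1 = 2.1 km
Altitude = 400 m + 2100 m = 2500 m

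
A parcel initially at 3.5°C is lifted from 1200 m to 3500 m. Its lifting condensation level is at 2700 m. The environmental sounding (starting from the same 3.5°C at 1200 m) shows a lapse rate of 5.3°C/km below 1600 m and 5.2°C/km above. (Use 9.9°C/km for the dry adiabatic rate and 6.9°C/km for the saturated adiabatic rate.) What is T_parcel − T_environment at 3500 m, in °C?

-8.37°C (parcel cooler than environment)

Parcel:
  From 1200 m to 2700 m (dry): cools by 9.9 × 1.5 = 14.85°C, giving -11.35°C.
  From 2700 m to 3500 m (saturated): cools by 6.9 × 0.8 = 5.52°C, giving -16.87°C.
Environment:
  From 1200 m to 1600 m (environment, lower layer): cools by 5.3 × 0.4 = 2.12°C, giving 1.38°C.
  From 1600 m to 3500 m (environment, upper layer): cools by 5.2 × 1.9 = 9.88°C, giving -8.5°C.
T_parcel − T_env = -16.87 − (-8.5) = -8.37°C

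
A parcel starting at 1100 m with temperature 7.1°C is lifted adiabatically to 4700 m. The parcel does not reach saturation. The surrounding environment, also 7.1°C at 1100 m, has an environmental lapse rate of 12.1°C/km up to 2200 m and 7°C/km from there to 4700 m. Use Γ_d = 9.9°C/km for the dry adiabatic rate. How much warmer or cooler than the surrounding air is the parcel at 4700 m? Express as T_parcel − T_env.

-4.83°C (parcel cooler than environment)

Parcel:
  1100 → 4700 m (dry, 9.9°C/km): ΔT = -9.9 × 3.6 = -35.64°C → T = -28.54°C
Environment:
  1100 → 2200 m (environment, lower layer, 12.1°C/km): ΔT = -12.1 × 1.1 = -13.31°C → T = -6.21°C
  2200 → 4700 m (environment, upper layer, 7°C/km): ΔT = -7 × 2.5 = -17.5°C → T = -23.71°C
T_parcel − T_env = -28.54 − (-23.71) = -4.83°C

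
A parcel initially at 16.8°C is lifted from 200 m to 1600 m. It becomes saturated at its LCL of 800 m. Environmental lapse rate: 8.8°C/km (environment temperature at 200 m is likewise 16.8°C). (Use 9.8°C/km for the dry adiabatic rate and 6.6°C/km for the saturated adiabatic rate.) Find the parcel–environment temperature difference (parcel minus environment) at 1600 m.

Parcel:
  200–800 m, dry: Δz = 0.6 km ⇒ ΔT = -5.88°C; T = 10.92°C
  800–1600 m, saturated: Δz = 0.8 km ⇒ ΔT = -5.28°C; T = 5.64°C
Environment:
  200–1600 m, environment: Δz = 1.4 km ⇒ ΔT = -12.32°C; T = 4.48°C
T_parcel − T_env = 5.64 − 4.48 = +1.16°C

+1.16°C (parcel warmer than environment)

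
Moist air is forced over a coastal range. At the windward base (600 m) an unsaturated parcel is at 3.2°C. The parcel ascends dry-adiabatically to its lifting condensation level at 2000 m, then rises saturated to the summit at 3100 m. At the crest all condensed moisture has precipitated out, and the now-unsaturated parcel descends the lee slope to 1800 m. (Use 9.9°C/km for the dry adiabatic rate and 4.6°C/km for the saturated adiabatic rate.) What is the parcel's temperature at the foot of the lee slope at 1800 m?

-2.85°C

600 → 2000 m (dry, 9.9°C/km): ΔT = -9.9 × 1.4 = -13.86°C → T = -10.66°C
2000 → 3100 m (saturated, 4.6°C/km): ΔT = -4.6 × 1.1 = -5.06°C → T = -15.72°C
3100 → 1800 m (dry descent, 9.9°C/km): ΔT = +9.9 × 1.3 = +12.87°C → T = -2.85°C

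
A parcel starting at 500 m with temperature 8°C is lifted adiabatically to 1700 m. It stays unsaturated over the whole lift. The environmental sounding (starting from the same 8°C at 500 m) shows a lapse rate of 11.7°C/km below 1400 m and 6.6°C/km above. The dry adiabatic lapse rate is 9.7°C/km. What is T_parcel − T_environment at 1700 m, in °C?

Parcel:
  500 → 1700 m (dry, 9.7°C/km): ΔT = -9.7 × 1.2 = -11.64°C → T = -3.64°C
Environment:
  500 → 1400 m (environment, lower layer, 11.7°C/km): ΔT = -11.7 × 0.9 = -10.53°C → T = -2.53°C
  1400 → 1700 m (environment, upper layer, 6.6°C/km): ΔT = -6.6 × 0.3 = -1.98°C → T = -4.51°C
T_parcel − T_env = -3.64 − (-4.51) = +0.87°C

+0.87°C (parcel warmer than environment)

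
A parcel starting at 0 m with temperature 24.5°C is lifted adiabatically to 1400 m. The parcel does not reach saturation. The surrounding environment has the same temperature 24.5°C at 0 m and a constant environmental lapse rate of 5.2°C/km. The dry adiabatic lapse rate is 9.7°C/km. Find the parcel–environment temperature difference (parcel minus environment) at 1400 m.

Parcel:
  0 → 1400 m (dry, 9.7°C/km): ΔT = -9.7 × 1.4 = -13.58°C → T = 10.92°C
Environment:
  0 → 1400 m (environment, 5.2°C/km): ΔT = -5.2 × 1.4 = -7.28°C → T = 17.22°C
T_parcel − T_env = 10.92 − 17.22 = -6.3°C

-6.3°C (parcel cooler than environment)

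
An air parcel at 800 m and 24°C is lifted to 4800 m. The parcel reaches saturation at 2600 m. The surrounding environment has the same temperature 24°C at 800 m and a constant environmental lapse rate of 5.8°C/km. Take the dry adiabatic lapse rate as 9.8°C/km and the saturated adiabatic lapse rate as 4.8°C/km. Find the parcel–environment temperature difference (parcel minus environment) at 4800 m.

Parcel:
  Dry to 2600 m: -9.8 × 1.8 km = -17.64°C, so T = 6.36°C.
  Saturated to 4800 m: -4.8 × 2.2 km = -10.56°C, so T = -4.2°C.
Environment:
  Environment to 4800 m: -5.8 × 4 km = -23.2°C, so T = 0.8°C.
T_parcel − T_env = -4.2 − 0.8 = -5°C

-5°C (parcel cooler than environment)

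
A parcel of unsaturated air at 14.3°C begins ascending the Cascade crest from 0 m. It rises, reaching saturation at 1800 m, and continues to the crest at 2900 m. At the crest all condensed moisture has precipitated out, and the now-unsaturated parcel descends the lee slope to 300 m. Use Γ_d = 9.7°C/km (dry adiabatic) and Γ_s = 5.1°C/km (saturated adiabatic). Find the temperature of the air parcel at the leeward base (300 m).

0 → 1800 m (dry, 9.7°C/km): ΔT = -9.7 × 1.8 = -17.46°C → T = -3.16°C
1800 → 2900 m (saturated, 5.1°C/km): ΔT = -5.1 × 1.1 = -5.61°C → T = -8.77°C
2900 → 300 m (dry descent, 9.7°C/km): ΔT = +9.7 × 2.6 = +25.22°C → T = 16.45°C

16.45°C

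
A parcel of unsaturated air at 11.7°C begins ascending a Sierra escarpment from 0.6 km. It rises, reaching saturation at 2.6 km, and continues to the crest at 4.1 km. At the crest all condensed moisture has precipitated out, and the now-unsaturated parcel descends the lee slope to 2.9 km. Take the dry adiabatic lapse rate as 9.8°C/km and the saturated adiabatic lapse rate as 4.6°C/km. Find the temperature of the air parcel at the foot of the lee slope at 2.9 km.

-3.04°C

From 600 m to 2600 m (dry): cools by 9.8 × 2 = 19.6°C, giving -7.9°C.
From 2600 m to 4100 m (saturated): cools by 4.6 × 1.5 = 6.9°C, giving -14.8°C.
From 4100 m to 2900 m (dry descent): warms by 9.8 × 1.2 = 11.76°C, giving -3.04°C.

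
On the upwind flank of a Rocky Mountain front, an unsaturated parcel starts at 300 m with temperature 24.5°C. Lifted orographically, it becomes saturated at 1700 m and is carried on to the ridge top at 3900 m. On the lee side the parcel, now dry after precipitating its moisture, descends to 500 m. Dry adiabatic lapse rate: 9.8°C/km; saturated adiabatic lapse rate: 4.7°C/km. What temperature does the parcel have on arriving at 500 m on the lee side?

300 → 1700 m (dry, 9.8°C/km): ΔT = -9.8 × 1.4 = -13.72°C → T = 10.78°C
1700 → 3900 m (saturated, 4.7°C/km): ΔT = -4.7 × 2.2 = -10.34°C → T = 0.44°C
3900 → 500 m (dry descent, 9.8°C/km): ΔT = +9.8 × 3.4 = +33.32°C → T = 33.76°C

33.76°C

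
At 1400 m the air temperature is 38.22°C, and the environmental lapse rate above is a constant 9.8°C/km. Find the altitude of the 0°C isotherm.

Height above start = (38.22 − 0) / 9.8 = 3.9 km
Altitude = 1400 m + 3900 m = 5300 m

5300 m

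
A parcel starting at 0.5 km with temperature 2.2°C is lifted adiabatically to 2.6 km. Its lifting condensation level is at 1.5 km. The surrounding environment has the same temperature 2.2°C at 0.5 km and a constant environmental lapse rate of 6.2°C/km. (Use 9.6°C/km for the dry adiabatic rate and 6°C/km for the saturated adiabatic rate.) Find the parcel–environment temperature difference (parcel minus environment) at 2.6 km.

Parcel:
  500 → 1500 m (dry, 9.6°C/km): ΔT = -9.6 × 1 = -9.6°C → T = -7.4°C
  1500 → 2600 m (saturated, 6°C/km): ΔT = -6 × 1.1 = -6.6°C → T = -14°C
Environment:
  500 → 2600 m (environment, 6.2°C/km): ΔT = -6.2 × 2.1 = -13.02°C → T = -10.82°C
T_parcel − T_env = -14 − (-10.82) = -3.18°C

-3.18°C (parcel cooler than environment)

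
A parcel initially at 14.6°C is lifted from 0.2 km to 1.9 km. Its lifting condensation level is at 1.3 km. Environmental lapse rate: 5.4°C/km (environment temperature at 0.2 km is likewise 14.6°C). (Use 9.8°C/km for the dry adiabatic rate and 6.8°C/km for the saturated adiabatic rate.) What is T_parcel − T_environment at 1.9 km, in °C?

-5.68°C (parcel cooler than environment)

Parcel:
  200 → 1300 m (dry, 9.8°C/km): ΔT = -9.8 × 1.1 = -10.78°C → T = 3.82°C
  1300 → 1900 m (saturated, 6.8°C/km): ΔT = -6.8 × 0.6 = -4.08°C → T = -0.26°C
Environment:
  200 → 1900 m (environment, 5.4°C/km): ΔT = -5.4 × 1.7 = -9.18°C → T = 5.42°C
T_parcel − T_env = -0.26 − 5.42 = -5.68°C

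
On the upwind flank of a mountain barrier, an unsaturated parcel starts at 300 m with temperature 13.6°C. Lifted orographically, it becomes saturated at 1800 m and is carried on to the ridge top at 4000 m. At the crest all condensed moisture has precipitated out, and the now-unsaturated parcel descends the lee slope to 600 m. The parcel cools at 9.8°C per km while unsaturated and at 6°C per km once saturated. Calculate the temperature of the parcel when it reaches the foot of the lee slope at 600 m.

From 300 m to 1800 m (dry): cools by 9.8 × 1.5 = 14.7°C, giving -1.1°C.
From 1800 m to 4000 m (saturated): cools by 6 × 2.2 = 13.2°C, giving -14.3°C.
From 4000 m to 600 m (dry descent): warms by 9.8 × 3.4 = 33.32°C, giving 19.02°C.

19.02°C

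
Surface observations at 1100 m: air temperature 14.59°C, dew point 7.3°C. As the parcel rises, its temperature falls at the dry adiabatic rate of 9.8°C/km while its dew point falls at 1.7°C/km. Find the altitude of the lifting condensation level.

2000 m

T and T_d converge at 9.8 − 1.7 = 8.1°C per km
Height above start = (14.59 − 7.3) / 8.1 = 0.9 km
LCL altitude = 1100 m + 900 m = 2000 m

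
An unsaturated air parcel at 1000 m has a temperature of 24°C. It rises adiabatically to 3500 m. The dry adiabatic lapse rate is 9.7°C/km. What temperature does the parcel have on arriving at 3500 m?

From 1000 m to 3500 m (dry adiabatic): cools by 9.7 × 2.5 = 24.25°C, giving -0.25°C.

-0.25°C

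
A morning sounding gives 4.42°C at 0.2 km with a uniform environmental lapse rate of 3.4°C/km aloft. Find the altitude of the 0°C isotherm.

Height above start = (4.42 − 0) / 3.4 = 1.3 km
Altitude = 200 m + 1300 m = 1500 m

1.5 km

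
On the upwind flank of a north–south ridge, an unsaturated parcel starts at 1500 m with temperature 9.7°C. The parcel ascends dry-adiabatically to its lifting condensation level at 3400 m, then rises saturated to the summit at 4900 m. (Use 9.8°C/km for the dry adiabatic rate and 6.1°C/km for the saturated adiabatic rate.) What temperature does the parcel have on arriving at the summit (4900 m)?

-18.07°C

From 1500 m to 3400 m (dry): cools by 9.8 × 1.9 = 18.62°C, giving -8.92°C.
From 3400 m to 4900 m (saturated): cools by 6.1 × 1.5 = 9.15°C, giving -18.07°C.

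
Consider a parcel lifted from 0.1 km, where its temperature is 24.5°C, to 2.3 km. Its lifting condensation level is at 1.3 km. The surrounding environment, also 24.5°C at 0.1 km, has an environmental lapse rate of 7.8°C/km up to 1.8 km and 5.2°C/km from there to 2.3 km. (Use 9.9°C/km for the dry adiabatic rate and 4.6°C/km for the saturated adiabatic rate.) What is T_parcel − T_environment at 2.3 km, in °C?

Parcel:
  100–1300 m, dry: Δz = 1.2 km ⇒ ΔT = -11.88°C; T = 12.62°C
  1300–2300 m, saturated: Δz = 1 km ⇒ ΔT = -4.6°C; T = 8.02°C
Environment:
  100–1800 m, environment, lower layer: Δz = 1.7 km ⇒ ΔT = -13.26°C; T = 11.24°C
  1800–2300 m, environment, upper layer: Δz = 0.5 km ⇒ ΔT = -2.6°C; T = 8.64°C
T_parcel − T_env = 8.02 − 8.64 = -0.62°C

-0.62°C (parcel cooler than environment)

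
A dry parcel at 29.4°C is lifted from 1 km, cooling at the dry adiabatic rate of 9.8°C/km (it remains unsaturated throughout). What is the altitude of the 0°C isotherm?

4 km

Height above start = (29.4 − 0) / 9.8 = 3 km
Altitude = 1000 m + 3000 m = 4000 m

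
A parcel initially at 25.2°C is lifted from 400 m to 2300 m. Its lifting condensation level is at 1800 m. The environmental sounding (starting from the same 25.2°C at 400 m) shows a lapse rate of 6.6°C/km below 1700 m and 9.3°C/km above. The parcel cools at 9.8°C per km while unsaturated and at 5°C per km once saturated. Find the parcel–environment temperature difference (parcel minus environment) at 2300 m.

-2.06°C (parcel cooler than environment)

Parcel:
  400 → 1800 m (dry, 9.8°C/km): ΔT = -9.8 × 1.4 = -13.72°C → T = 11.48°C
  1800 → 2300 m (saturated, 5°C/km): ΔT = -5 × 0.5 = -2.5°C → T = 8.98°C
Environment:
  400 → 1700 m (environment, lower layer, 6.6°C/km): ΔT = -6.6 × 1.3 = -8.58°C → T = 16.62°C
  1700 → 2300 m (environment, upper layer, 9.3°C/km): ΔT = -9.3 × 0.6 = -5.58°C → T = 11.04°C
T_parcel − T_env = 8.98 − 11.04 = -2.06°C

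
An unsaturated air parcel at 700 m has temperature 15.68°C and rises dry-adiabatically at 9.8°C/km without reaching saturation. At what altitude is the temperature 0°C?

2300 m

Height above start = (15.68 − 0) / 9.8 = 1.6 km
Altitude = 700 m + 1600 m = 2300 m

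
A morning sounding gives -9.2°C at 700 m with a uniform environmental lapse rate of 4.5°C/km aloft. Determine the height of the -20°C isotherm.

3100 m

Height above start = (-9.2 − (-20)) / 4.5 = 2.4 km
Altitude = 700 m + 2400 m = 3100 m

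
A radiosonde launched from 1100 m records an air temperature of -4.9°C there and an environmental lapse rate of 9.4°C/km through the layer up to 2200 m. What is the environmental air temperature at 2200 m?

1100–2200 m, environmental: Δz = 1.1 km ⇒ ΔT = -10.34°C; T = -15.24°C

-15.24°C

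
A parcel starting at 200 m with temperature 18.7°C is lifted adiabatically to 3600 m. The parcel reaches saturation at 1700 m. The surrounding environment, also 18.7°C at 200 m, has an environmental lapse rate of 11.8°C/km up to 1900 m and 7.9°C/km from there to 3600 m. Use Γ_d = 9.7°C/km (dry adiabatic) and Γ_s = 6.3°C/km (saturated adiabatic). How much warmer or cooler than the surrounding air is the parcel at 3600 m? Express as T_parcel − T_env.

+6.97°C (parcel warmer than environment)

Parcel:
  200–1700 m, dry: Δz = 1.5 km ⇒ ΔT = -14.55°C; T = 4.15°C
  1700–3600 m, saturated: Δz = 1.9 km ⇒ ΔT = -11.97°C; T = -7.82°C
Environment:
  200–1900 m, environment, lower layer: Δz = 1.7 km ⇒ ΔT = -20.06°C; T = -1.36°C
  1900–3600 m, environment, upper layer: Δz = 1.7 km ⇒ ΔT = -13.43°C; T = -14.79°C
T_parcel − T_env = -7.82 − (-14.79) = +6.97°C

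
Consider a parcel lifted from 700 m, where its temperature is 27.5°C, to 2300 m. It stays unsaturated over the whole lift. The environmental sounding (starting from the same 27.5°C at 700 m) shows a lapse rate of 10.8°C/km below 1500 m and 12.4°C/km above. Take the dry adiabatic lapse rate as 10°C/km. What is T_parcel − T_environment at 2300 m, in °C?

+2.56°C (parcel warmer than environment)

Parcel:
  Dry to 2300 m: -10 × 1.6 km = -16°C, so T = 11.5°C.
Environment:
  Environment, lower layer to 1500 m: -10.8 × 0.8 km = -8.64°C, so T = 18.86°C.
  Environment, upper layer to 2300 m: -12.4 × 0.8 km = -9.92°C, so T = 8.94°C.
T_parcel − T_env = 11.5 − 8.94 = +2.56°C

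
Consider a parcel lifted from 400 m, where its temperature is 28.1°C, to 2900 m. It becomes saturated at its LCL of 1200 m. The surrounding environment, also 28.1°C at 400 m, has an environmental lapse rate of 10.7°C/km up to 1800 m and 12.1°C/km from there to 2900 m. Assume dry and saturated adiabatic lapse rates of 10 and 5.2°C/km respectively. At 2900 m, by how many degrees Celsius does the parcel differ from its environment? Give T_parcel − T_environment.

Parcel:
  400–1200 m, dry: Δz = 0.8 km ⇒ ΔT = -8°C; T = 20.1°C
  1200–2900 m, saturated: Δz = 1.7 km ⇒ ΔT = -8.84°C; T = 11.26°C
Environment:
  400–1800 m, environment, lower layer: Δz = 1.4 km ⇒ ΔT = -14.98°C; T = 13.12°C
  1800–2900 m, environment, upper layer: Δz = 1.1 km ⇒ ΔT = -13.31°C; T = -0.19°C
T_parcel − T_env = 11.26 − (-0.19) = +11.45°C

+11.45°C (parcel warmer than environment)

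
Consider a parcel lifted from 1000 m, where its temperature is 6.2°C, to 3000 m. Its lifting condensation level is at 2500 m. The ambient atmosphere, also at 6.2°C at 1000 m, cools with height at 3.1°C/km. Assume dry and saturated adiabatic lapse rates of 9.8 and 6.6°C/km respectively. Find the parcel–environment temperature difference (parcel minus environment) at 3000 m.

Parcel:
  1000 → 2500 m (dry, 9.8°C/km): ΔT = -9.8 × 1.5 = -14.7°C → T = -8.5°C
  2500 → 3000 m (saturated, 6.6°C/km): ΔT = -6.6 × 0.5 = -3.3°C → T = -11.8°C
Environment:
  1000 → 3000 m (environment, 3.1°C/km): ΔT = -3.1 × 2 = -6.2°C → T = 0°C
T_parcel − T_env = -11.8 − 0 = -11.8°C

-11.8°C (parcel cooler than environment)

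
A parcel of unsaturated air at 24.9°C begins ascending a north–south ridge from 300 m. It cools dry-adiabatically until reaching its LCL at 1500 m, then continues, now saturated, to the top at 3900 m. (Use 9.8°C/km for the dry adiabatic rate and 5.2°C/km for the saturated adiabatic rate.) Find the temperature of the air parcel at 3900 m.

0.66°C

Dry to 1500 m: -9.8 × 1.2 km = -11.76°C, so T = 13.14°C.
Saturated to 3900 m: -5.2 × 2.4 km = -12.48°C, so T = 0.66°C.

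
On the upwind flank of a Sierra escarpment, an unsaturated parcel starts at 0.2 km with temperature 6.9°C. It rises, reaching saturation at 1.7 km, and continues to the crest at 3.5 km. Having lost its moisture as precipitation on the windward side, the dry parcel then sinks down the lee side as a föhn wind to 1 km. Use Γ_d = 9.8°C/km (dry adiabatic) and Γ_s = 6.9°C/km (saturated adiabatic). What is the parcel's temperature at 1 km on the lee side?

4.28°C

200–1700 m, dry: Δz = 1.5 km ⇒ ΔT = -14.7°C; T = -7.8°C
1700–3500 m, saturated: Δz = 1.8 km ⇒ ΔT = -12.42°C; T = -20.22°C
3500–1000 m, dry descent: Δz = 2.5 km ⇒ ΔT = +24.5°C; T = 4.28°C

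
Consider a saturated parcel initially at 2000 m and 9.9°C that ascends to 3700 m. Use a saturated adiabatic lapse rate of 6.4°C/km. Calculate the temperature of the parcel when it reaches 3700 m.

2000–3700 m, saturated adiabatic: Δz = 1.7 km ⇒ ΔT = -10.88°C; T = -0.98°C

-0.98°C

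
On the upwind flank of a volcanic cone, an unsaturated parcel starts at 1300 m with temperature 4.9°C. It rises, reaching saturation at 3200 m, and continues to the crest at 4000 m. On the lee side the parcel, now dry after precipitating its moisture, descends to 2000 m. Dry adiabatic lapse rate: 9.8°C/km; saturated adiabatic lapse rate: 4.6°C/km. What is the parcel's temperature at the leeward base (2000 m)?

From 1300 m to 3200 m (dry): cools by 9.8 × 1.9 = 18.62°C, giving -13.72°C.
From 3200 m to 4000 m (saturated): cools by 4.6 × 0.8 = 3.68°C, giving -17.4°C.
From 4000 m to 2000 m (dry descent): warms by 9.8 × 2 = 19.6°C, giving 2.2°C.

2.2°C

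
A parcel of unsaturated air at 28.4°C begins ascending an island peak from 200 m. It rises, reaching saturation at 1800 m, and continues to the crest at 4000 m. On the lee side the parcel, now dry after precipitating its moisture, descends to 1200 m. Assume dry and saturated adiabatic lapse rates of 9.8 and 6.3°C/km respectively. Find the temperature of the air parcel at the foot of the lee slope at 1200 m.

26.3°C

200 → 1800 m (dry, 9.8°C/km): ΔT = -9.8 × 1.6 = -15.68°C → T = 12.72°C
1800 → 4000 m (saturated, 6.3°C/km): ΔT = -6.3 × 2.2 = -13.86°C → T = -1.14°C
4000 → 1200 m (dry descent, 9.8°C/km): ΔT = +9.8 × 2.8 = +27.44°C → T = 26.3°C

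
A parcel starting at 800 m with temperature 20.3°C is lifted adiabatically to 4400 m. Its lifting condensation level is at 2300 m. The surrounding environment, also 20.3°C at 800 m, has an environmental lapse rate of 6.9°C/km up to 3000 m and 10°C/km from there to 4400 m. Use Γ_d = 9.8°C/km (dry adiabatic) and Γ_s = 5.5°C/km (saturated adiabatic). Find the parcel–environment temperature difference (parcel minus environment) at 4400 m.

+2.93°C (parcel warmer than environment)

Parcel:
  Dry to 2300 m: -9.8 × 1.5 km = -14.7°C, so T = 5.6°C.
  Saturated to 4400 m: -5.5 × 2.1 km = -11.55°C, so T = -5.95°C.
Environment:
  Environment, lower layer to 3000 m: -6.9 × 2.2 km = -15.18°C, so T = 5.12°C.
  Environment, upper layer to 4400 m: -10 × 1.4 km = -14°C, so T = -8.88°C.
T_parcel − T_env = -5.95 − (-8.88) = +2.93°C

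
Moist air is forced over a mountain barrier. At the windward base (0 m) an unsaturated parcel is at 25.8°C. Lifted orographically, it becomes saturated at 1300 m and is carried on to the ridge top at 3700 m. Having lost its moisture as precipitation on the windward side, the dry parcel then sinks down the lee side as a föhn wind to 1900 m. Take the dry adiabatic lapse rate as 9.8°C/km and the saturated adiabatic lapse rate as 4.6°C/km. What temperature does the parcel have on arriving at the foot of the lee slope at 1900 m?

19.66°C

0 → 1300 m (dry, 9.8°C/km): ΔT = -9.8 × 1.3 = -12.74°C → T = 13.06°C
1300 → 3700 m (saturated, 4.6°C/km): ΔT = -4.6 × 2.4 = -11.04°C → T = 2.02°C
3700 → 1900 m (dry descent, 9.8°C/km): ΔT = +9.8 × 1.8 = +17.64°C → T = 19.66°C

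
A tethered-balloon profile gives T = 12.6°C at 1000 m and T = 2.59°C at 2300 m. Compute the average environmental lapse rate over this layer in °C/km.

Γ = −ΔT/Δz = (12.6 − 2.59) / (2300 − 1000) m
  = 10.01°C / 1.3 km = 7.7°C/km

7.7°C/km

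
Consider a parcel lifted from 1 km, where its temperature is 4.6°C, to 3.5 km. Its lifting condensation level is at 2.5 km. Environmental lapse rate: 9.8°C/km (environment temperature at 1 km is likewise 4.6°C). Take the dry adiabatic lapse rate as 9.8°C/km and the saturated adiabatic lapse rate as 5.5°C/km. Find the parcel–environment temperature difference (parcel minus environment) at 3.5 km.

+4.3°C (parcel warmer than environment)

Parcel:
  From 1000 m to 2500 m (dry): cools by 9.8 × 1.5 = 14.7°C, giving -10.1°C.
  From 2500 m to 3500 m (saturated): cools by 5.5 × 1 = 5.5°C, giving -15.6°C.
Environment:
  From 1000 m to 3500 m (environment): cools by 9.8 × 2.5 = 24.5°C, giving -19.9°C.
T_parcel − T_env = -15.6 − (-19.9) = +4.3°C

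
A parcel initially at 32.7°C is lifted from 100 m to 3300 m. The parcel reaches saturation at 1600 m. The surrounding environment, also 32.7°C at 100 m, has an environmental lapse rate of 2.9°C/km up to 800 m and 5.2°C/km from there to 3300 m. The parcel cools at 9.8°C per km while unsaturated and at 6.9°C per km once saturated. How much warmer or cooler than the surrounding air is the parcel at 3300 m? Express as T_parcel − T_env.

Parcel:
  100 → 1600 m (dry, 9.8°C/km): ΔT = -9.8 × 1.5 = -14.7°C → T = 18°C
  1600 → 3300 m (saturated, 6.9°C/km): ΔT = -6.9 × 1.7 = -11.73°C → T = 6.27°C
Environment:
  100 → 800 m (environment, lower layer, 2.9°C/km): ΔT = -2.9 × 0.7 = -2.03°C → T = 30.67°C
  800 → 3300 m (environment, upper layer, 5.2°C/km): ΔT = -5.2 × 2.5 = -13°C → T = 17.67°C
T_parcel − T_env = 6.27 − 17.67 = -11.4°C

-11.4°C (parcel cooler than environment)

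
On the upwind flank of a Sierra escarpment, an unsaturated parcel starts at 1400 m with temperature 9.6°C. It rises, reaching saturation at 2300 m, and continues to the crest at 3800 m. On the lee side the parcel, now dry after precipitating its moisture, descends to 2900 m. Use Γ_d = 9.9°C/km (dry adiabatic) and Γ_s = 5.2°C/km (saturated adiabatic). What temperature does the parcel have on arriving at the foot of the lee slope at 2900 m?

1.8°C

Dry to 2300 m: -9.9 × 0.9 km = -8.91°C, so T = 0.69°C.
Saturated to 3800 m: -5.2 × 1.5 km = -7.8°C, so T = -7.11°C.
Dry descent to 2900 m: +9.9 × 0.9 km = +8.91°C, so T = 1.8°C.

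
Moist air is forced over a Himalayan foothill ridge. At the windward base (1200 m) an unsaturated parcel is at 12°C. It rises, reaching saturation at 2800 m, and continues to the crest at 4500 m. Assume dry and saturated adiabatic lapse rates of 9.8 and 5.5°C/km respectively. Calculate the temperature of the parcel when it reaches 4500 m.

Dry to 2800 m: -9.8 × 1.6 km = -15.68°C, so T = -3.68°C.
Saturated to 4500 m: -5.5 × 1.7 km = -9.35°C, so T = -13.03°C.

-13.03°C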